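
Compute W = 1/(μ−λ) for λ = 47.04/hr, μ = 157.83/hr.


W = 1/(μ−λ) = 1/(157.83 − 47.04) = 1/110.79 = 0.009026 hr

Final: 0.009026 hr


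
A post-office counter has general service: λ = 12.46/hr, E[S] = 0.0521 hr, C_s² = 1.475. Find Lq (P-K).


ρ = λ·E[S] = 12.46·0.0521 = 0.6492
Lq = ρ²(1+C_s²)/(2(1−ρ)) = 0.4214·(1+1.475)/(2·0.3508)
= 0.4214·2.4750/0.7017 = 1.48647

Final: 1.48647


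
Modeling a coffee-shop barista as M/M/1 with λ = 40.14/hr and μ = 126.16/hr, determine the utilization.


ρ = λ/μ = 40.14/126.16 = 0.3182

Final: 0.3182


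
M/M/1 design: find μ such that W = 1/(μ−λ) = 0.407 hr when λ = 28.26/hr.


W = 1/(μ−λ) ⇒ μ − λ = 1/W = 1/0.407 = 2.4570
μ = λ + 1/W = 28.26 + 2.4570 = 30.7170 per hr

Final: 30.7170 /hr


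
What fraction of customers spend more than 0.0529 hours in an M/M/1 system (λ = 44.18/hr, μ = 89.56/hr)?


W ~ Exponential(μ−λ) for M/M/1.
μ − λ = 89.56 − 44.18 = 45.3800
P(W > t) = e^{−(μ−λ)t} = e^{−2.4006} = 0.090663

Final: 0.090663


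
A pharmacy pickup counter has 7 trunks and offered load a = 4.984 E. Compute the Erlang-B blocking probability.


B(c,a) = (a^c/c!) / Σ_{k=0}^{c} a^k/k!
a^7/7! = 15.157085
Σ terms (k=0..7): 1.00000 + 4.98400 + 12.42013 + 20.63397 + 25.70993 + 25.62766 + 21.28804 + 15.15709 = 126.820816
B = 15.157085/126.820816 = 0.119516

Final: 0.119516


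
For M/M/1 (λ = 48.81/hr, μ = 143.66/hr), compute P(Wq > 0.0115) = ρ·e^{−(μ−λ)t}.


ρ = 48.81/143.66 = 0.3398
P(Wq > t) = ρ·e^{−(μ−λ)t} = 0.3398·e^{−1.0908}
= 0.3398·0.335956 = 0.114145

Final: 0.114145


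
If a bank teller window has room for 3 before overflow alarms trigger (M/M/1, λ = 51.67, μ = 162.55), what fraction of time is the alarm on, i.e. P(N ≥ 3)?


ρ = 51.67/162.55 = 0.3179
P(N ≥ n) = ρ^n = 0.3179^3 = 0.032118

Final: 0.032118


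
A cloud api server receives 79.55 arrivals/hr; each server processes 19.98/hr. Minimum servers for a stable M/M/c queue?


Stability requires cμ > λ ⇔ c > λ/μ.
λ/μ = 79.55/19.98 = 3.9815
Minimum integer c = ⌊3.9815⌋ + 1 = 4
Check: 4·19.98 = 79.92 > 79.55, while 3·19.98 = 59.94 ≤ 79.55

Final: 4 servers


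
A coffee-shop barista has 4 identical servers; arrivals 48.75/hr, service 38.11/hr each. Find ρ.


ρ = λ/(cμ) = 48.75/(4·38.11) = 48.75/152.44 = 0.3198

Final: 0.3198


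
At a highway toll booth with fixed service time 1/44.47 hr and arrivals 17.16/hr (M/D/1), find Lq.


ρ = 17.16/44.47 = 0.3859
M/D/1: Lq = ρ²/(2(1−ρ)) = 0.1489/(2·0.6141) = 0.12123

Final: 0.12123


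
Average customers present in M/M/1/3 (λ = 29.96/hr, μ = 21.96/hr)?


ρ = 29.96/21.96 = 1.3643
L = ρ[1 − (K+1)ρ^K + Kρ^(K+1)] / [(1−ρ)(1−ρ^(K+1))]
Numerator: 1.3643·(1 − 4·2.539384 + 3·3.464479) = 1.686136
Denominator: (-0.3643)·(-2.464479) = 0.897806
L = 1.686136/0.897806 = 1.8781

Final: 1.8781


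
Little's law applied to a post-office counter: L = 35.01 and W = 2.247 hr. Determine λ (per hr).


λ = L/W = 35.01/2.247 = 15.5808 /hr

Final: 15.5808 /hr


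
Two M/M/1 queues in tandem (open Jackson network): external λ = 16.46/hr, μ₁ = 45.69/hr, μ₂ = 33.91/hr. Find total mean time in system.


Each node sees arrival rate λ = 16.46/hr (tandem ⇒ throughput preserved).
W₁ = 1/(μ₁−λ) = 1/(45.69−16.46) = 0.03421 hr
W₂ = 1/(μ₂−λ) = 1/(33.91−16.46) = 0.05731 hr
W_total = W₁ + W₂ = 0.03421 + 0.05731 = 0.09152 hr

Final: 0.09152 hr


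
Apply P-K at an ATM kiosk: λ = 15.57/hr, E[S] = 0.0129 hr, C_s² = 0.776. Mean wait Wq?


ρ = λ·E[S] = 15.57·0.0129 = 0.2009
E[S²] = E[S]²(1+C_s²) = 0.0129²·(1+0.776) = 0.0002955
Wq = λ·E[S²]/(2(1−ρ)) = 15.57·0.0002955/(2·0.7991) = 0.002879 hr

Final: 0.002879 hr


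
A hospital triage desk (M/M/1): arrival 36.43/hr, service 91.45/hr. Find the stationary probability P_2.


ρ = 36.43/91.45 = 0.3984
P_n = (1−ρ)·ρ^n = (1 − 0.3984)·0.3984^2 = 0.6016·0.158690 = 0.095475

Final: 0.095475


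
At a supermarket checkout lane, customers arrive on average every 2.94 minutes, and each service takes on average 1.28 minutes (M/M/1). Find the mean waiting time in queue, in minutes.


λ = 60/2.94 = 20.4082 /hr
μ = 60/1.28 = 46.8750 /hr
ρ = λ/μ = 20.4082/46.8750 = 0.4354
Wq = ρ/(μ−λ) = 0.4354/(46.8750−20.4082) = 0.01645 hr
In minutes: 0.01645·60 = 0.9870 min

Final: 0.9870 min


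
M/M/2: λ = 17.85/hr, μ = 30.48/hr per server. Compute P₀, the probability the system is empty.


a = λ/μ = 17.85/30.48 = 0.5856; ρ = a/c = 0.2928
Σ_{k=0}^{1} a^k/k! (terms k=0..1) = 1.00000 + 0.58563 = 1.58563
Tail: a^2/(2!(1−ρ)) = 0.34296/(2·0.7072) = 0.24248
P₀ = 1/(1.58563 + 0.24248) = 1/1.82811 = 0.547012

Final: 0.547012


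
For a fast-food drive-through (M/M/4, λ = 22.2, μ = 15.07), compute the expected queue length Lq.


a = λ/μ = 1.4731; ρ = a/4 = 0.3683
P₀ = 0.227190
Lq = P₀·a^c·ρ / (c!·(1−ρ)²) = 0.227190·4.70933·0.3683/(24·0.39907)
= 0.04114

Final: 0.04114


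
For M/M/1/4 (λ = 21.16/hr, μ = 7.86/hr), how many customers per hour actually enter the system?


ρ = 2.6921; P_K = (1−ρ)ρ^4/(1−ρ^5) = 0.633021
λ_eff = λ(1 − P_K) = 21.16·(1 − 0.633021) = 21.16·0.366979 = 7.7653 /hr

Final: 7.7653 /hr


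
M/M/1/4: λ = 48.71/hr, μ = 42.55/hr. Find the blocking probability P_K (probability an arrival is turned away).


ρ = λ/μ = 48.71/42.55 = 1.1448
P_K = (1−ρ)ρ^K/(1−ρ^(K+1)) = (-0.1448·1.717411)/(1 − 1.966042)
= -0.248631/-0.966042 = 0.257371

Final: 0.257371


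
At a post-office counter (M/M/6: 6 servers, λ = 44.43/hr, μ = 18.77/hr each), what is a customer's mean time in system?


a = 2.3671; ρ = 0.3945; P₀ = 0.093371
Lq = P₀·a^c·ρ/(c!(1−ρ)²) = 0.02455
Wq = Lq/λ = 0.02455/44.43 = 0.0005525 hr
W = Wq + 1/μ = 0.0005525 + 0.05328 = 0.05383 hr

Final: 0.05383 hr


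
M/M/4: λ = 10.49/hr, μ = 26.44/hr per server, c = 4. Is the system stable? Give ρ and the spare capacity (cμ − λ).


Total capacity cμ = 4·26.44 = 105.76/hr
ρ = λ/(cμ) = 10.49/105.76 = 0.09919
Stable ⇔ ρ < 1: YES
Spare capacity = cμ − λ = 105.76 − 10.49 = 95.27/hr

Final: ρ = 0.09919; stable; margin = 95.27/hr


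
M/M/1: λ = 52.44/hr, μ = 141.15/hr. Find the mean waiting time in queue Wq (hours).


ρ = 52.44/141.15 = 0.3715
Wq = ρ/(μ−λ) = 0.3715/(141.15 − 52.44) = 0.3715/88.71 = 0.004188 hr

Final: 0.004188 hr


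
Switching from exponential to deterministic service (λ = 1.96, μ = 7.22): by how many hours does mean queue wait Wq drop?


ρ = 1.96/7.22 = 0.2715
Wq(M/M/1) = ρ/(μ−λ) = 0.2715/5.26 = 0.05161 hr
Wq(M/D/1) = ρ/(2(μ−λ)) = 0.02580 hr
Savings = 0.05161 − 0.02580 = 0.02580 hr

Final: 0.02580 hr


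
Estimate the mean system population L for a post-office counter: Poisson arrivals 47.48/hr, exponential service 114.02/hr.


ρ = λ/μ = 47.48/114.02 = 0.4164
L = ρ/(1−ρ) = 0.4164/(1 − 0.4164) = 0.4164/0.5836 = 0.7136

Final: 0.7136


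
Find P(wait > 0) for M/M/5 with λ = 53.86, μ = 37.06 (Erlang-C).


a = λ/μ = 1.4533; ρ = a/5 = 0.2907
P₀ = 0.233479 (from M/M/c formula)
C(c,a) = [a^c/(c!(1−ρ))]·P₀ = [6.48343/(120·0.7093)]·0.233479
= 0.07617·0.233479 = 0.017784

Final: 0.017784


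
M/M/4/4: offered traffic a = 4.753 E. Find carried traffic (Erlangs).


B(4,4.753) = 0.378315 (Erlang-B)
Carried load = a(1 − B) = 4.753·(1 − 0.378315) = 4.753·0.621685 = 2.9549 E

Final: 2.9549 Erlangs


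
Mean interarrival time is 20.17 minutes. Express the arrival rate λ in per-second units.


λ = 1/(interarrival time) in consistent units.
1 second = 0.0166667 min, so λ = 0.0166667/20.17 = 0.0008263 per second

Final: 0.0008263 /sec


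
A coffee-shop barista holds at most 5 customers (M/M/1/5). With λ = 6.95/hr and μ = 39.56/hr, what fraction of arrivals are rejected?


ρ = λ/μ = 6.95/39.56 = 0.1757
P_K = (1−ρ)ρ^K/(1−ρ^(K+1)) = (0.8243·0.0001674)/(1 − 0.00002940)
= 0.0001380/0.999971 = 0.0001380

Final: 0.0001380


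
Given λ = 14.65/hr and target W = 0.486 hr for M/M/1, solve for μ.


W = 1/(μ−λ) ⇒ μ − λ = 1/W = 1/0.486 = 2.0576
μ = λ + 1/W = 14.65 + 2.0576 = 16.7076 per hr

Final: 16.7076 /hr


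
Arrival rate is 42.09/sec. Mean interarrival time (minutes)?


Mean interarrival time = 1/λ = 1/42.09 second = 0.02376 second
In minutes: 0.02376 × 0.0166667 = 0.0003960 min

Final: 0.0003960 min


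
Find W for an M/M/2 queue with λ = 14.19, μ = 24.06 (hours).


a = 0.5898; ρ = 0.2949; P₀ = 0.544535
Lq = P₀·a^c·ρ/(c!(1−ρ)²) = 0.05617
Wq = Lq/λ = 0.05617/14.19 = 0.003958 hr
W = Wq + 1/μ = 0.003958 + 0.04156 = 0.04552 hr

Final: 0.04552 hr


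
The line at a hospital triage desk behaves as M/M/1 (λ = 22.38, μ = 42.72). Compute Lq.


ρ = 22.38/42.72 = 0.5239
Lq = ρ²/(1−ρ) = 0.2744/0.4761 = 0.5764

Final: 0.5764


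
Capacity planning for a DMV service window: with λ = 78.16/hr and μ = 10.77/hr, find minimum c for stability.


Stability requires cμ > λ ⇔ c > λ/μ.
λ/μ = 78.16/10.77 = 7.2572
Minimum integer c = ⌊7.2572⌋ + 1 = 8
Check: 8·10.77 = 86.16 > 78.16, while 7·10.77 = 75.39 ≤ 78.16

Final: 8 servers


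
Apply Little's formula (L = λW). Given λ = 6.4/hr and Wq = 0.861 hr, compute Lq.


Lq = λWq = 6.4·0.861 = 5.5104

Final: 5.5104


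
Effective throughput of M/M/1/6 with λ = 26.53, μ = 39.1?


ρ = 0.6785; P_K = (1−ρ)ρ^6/(1−ρ^7) = 0.033595
λ_eff = λ(1 − P_K) = 26.53·(1 − 0.033595) = 26.53·0.966405 = 25.6387 /hr

Final: 25.6387 /hr


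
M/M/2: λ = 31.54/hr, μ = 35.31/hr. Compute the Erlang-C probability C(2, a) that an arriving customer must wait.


a = λ/μ = 0.8932; ρ = a/2 = 0.4466
P₀ = 0.382537 (from M/M/c formula)
C(c,a) = [a^c/(c!(1−ρ))]·P₀ = [0.79786/(2·0.5534)]·0.382537
= 0.72089·0.382537 = 0.275769

Final: 0.275769


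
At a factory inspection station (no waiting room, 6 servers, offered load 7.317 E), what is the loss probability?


B(c,a) = (a^c/c!) / Σ_{k=0}^{c} a^k/k!
a^6/6! = 213.140428
Σ terms (k=0..6): 1.00000 + 7.31700 + 26.76924 + 65.29019 + 119.43208 + 174.77690 + 213.14043 = 607.725834
B = 213.140428/607.725834 = 0.350718

Final: 0.350718


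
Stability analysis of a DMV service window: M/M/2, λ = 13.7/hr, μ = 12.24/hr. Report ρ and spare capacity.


Total capacity cμ = 2·12.24 = 24.48/hr
ρ = λ/(cμ) = 13.7/24.48 = 0.5596
Stable ⇔ ρ < 1: YES
Spare capacity = cμ − λ = 24.48 − 13.7 = 10.78/hr

Final: ρ = 0.5596; stable; margin = 10.78/hr


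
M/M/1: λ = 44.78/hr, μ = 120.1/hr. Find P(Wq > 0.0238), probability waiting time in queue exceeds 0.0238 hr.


ρ = 44.78/120.1 = 0.3729
P(Wq > t) = ρ·e^{−(μ−λ)t} = 0.3729·e^{−1.7926}
= 0.3729·0.166524 = 0.062089

Final: 0.062089


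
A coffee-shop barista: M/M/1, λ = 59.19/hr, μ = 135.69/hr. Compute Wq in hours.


ρ = 59.19/135.69 = 0.4362
Wq = ρ/(μ−λ) = 0.4362/(135.69 − 59.19) = 0.4362/76.50 = 0.005702 hr

Final: 0.005702 hr


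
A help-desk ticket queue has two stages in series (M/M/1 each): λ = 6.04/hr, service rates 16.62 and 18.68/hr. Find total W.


Each node sees arrival rate λ = 6.04/hr (tandem ⇒ throughput preserved).
W₁ = 1/(μ₁−λ) = 1/(16.62−6.04) = 0.09452 hr
W₂ = 1/(μ₂−λ) = 1/(18.68−6.04) = 0.07911 hr
W_total = W₁ + W₂ = 0.09452 + 0.07911 = 0.17363 hr

Final: 0.17363 hr


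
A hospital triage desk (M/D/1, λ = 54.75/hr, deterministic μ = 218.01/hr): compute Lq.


ρ = 54.75/218.01 = 0.2511
M/D/1: Lq = ρ²/(2(1−ρ)) = 0.06307/(2·0.7489) = 0.04211

Final: 0.04211


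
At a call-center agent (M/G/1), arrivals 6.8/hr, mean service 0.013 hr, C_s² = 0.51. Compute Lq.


ρ = λ·E[S] = 6.8·0.013 = 0.08840
Lq = ρ²(1+C_s²)/(2(1−ρ)) = 0.007815·(1+0.51)/(2·0.9116)
= 0.007815·1.5100/1.8232 = 0.006472

Final: 0.006472


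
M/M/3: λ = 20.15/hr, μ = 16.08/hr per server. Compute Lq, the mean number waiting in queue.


a = λ/μ = 1.2531; ρ = a/3 = 0.4177
P₀ = 0.277665
Lq = P₀·a^c·ρ / (c!·(1−ρ)²) = 0.277665·1.96774·0.4177/(6·0.33907)
= 0.11218

Final: 0.11218


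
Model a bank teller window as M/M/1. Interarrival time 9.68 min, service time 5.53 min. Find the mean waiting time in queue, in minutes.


λ = 60/9.68 = 6.1983 /hr
μ = 60/5.53 = 10.8499 /hr
ρ = λ/μ = 6.1983/10.8499 = 0.5713
Wq = ρ/(μ−λ) = 0.5713/(10.8499−6.1983) = 0.12281 hr
In minutes: 0.12281·60 = 7.369 min

Final: 7.369 min


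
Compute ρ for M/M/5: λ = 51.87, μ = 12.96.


ρ = λ/(cμ) = 51.87/(5·12.96) = 51.87/64.80 = 0.8005

Final: 0.8005


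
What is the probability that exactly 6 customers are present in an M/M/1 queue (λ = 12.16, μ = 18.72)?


ρ = 12.16/18.72 = 0.6496
P_n = (1−ρ)·ρ^n = (1 − 0.6496)·0.6496^6 = 0.3504·0.075122 = 0.026325

Final: 0.026325


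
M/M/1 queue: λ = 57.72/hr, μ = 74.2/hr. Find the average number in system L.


ρ = λ/μ = 57.72/74.2 = 0.7779
L = ρ/(1−ρ) = 0.7779/(1 − 0.7779) = 0.7779/0.2221 = 3.5024

Final: 3.5024


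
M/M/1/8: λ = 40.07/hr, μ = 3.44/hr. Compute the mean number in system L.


ρ = 40.07/3.44 = 11.6483
L = ρ[1 − (K+1)ρ^K + Kρ^(K+1)] / [(1−ρ)(1−ρ^(K+1))]
Numerator: 11.6483·(1 − 9·338912197.069399 + 8·3947735969.933383) = 332344283992.086487
Denominator: (-10.6483)·(-3947735968.933383) = 42036502483.148201
L = 332344283992.086487/42036502483.148201 = 7.9061

Final: 7.9061


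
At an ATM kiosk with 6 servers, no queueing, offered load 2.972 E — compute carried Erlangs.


B(6,2.972) = 0.050631 (Erlang-B)
Carried load = a(1 − B) = 2.972·(1 − 0.050631) = 2.972·0.949369 = 2.8215 E

Final: 2.8215 Erlangs


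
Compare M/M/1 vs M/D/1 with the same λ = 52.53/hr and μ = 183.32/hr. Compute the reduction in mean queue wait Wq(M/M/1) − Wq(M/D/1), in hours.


ρ = 52.53/183.32 = 0.2865
Wq(M/M/1) = ρ/(μ−λ) = 0.2865/130.79 = 0.002191 hr
Wq(M/D/1) = ρ/(2(μ−λ)) = 0.001095 hr
Savings = 0.002191 − 0.001095 = 0.001095 hr

Final: 0.001095 hr


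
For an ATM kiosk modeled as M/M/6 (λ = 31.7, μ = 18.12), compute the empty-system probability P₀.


a = λ/μ = 31.7/18.12 = 1.7494; ρ = a/c = 0.2916
Σ_{k=0}^{5} a^k/k! (terms k=0..5) = 1.00000 + 1.74945 + 1.53028 + 0.89238 + 0.39030 + 0.13656 = 5.69897
Tail: a^6/(6!(1−ρ)) = 28.66860/(720·0.7084) = 0.05621
P₀ = 1/(5.69897 + 0.05621) = 1/5.75518 = 0.173757

Final: 0.173757


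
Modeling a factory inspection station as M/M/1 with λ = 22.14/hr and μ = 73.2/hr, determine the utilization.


ρ = λ/μ = 22.14/73.2 = 0.3025

Final: 0.3025


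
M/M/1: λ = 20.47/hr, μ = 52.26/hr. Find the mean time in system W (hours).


W = 1/(μ−λ) = 1/(52.26 − 20.47) = 1/31.79 = 0.03146 hr

Final: 0.03146 hr


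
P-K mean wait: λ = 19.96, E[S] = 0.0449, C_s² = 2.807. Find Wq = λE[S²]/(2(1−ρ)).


ρ = λ·E[S] = 19.96·0.0449 = 0.8962
E[S²] = E[S]²(1+C_s²) = 0.0449²·(1+2.807) = 0.007675
Wq = λ·E[S²]/(2(1−ρ)) = 19.96·0.007675/(2·0.1038) = 0.73795 hr

Final: 0.73795 hr


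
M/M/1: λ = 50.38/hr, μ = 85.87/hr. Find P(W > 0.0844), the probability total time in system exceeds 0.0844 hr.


W ~ Exponential(μ−λ) for M/M/1.
μ − λ = 85.87 − 50.38 = 35.4900
P(W > t) = e^{−(μ−λ)t} = e^{−2.9954} = 0.050019

Final: 0.050019


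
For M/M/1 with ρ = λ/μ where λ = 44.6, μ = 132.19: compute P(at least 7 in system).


ρ = 44.6/132.19 = 0.3374
P(N ≥ n) = ρ^n = 0.3374^7 = 0.0004977

Final: 0.0004977


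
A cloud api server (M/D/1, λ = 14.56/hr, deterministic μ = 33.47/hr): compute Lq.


ρ = 14.56/33.47 = 0.4350
M/D/1: Lq = ρ²/(2(1−ρ)) = 0.1892/(2·0.5650) = 0.16747

Final: 0.16747


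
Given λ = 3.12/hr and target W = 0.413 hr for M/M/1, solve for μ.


W = 1/(μ−λ) ⇒ μ − λ = 1/W = 1/0.413 = 2.4213
μ = λ + 1/W = 3.12 + 2.4213 = 5.5413 per hr

Final: 5.5413 /hr


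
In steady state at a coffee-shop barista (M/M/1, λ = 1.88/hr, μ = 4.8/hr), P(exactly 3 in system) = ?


ρ = 1.88/4.8 = 0.3917
P_n = (1−ρ)·ρ^n = (1 − 0.3917)·0.3917^3 = 0.6083·0.060083 = 0.036550

Final: 0.036550


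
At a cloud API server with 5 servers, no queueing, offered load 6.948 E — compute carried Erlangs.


B(5,6.948) = 0.421636 (Erlang-B)
Carried load = a(1 − B) = 6.948·(1 − 0.421636) = 6.948·0.578364 = 4.0185 E

Final: 4.0185 Erlangs


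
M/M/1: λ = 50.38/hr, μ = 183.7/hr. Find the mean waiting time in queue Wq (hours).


ρ = 50.38/183.7 = 0.2743
Wq = ρ/(μ−λ) = 0.2743/(183.7 − 50.38) = 0.2743/133.32 = 0.002057 hr

Final: 0.002057 hr


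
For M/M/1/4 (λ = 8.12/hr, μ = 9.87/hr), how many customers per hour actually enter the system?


ρ = 0.8227; P_K = (1−ρ)ρ^4/(1−ρ^5) = 0.130347
λ_eff = λ(1 − P_K) = 8.12·(1 − 0.130347) = 8.12·0.869653 = 7.0616 /hr

Final: 7.0616 /hr


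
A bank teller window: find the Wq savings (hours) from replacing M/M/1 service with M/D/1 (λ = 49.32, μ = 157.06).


ρ = 49.32/157.06 = 0.3140
Wq(M/M/1) = ρ/(μ−λ) = 0.3140/107.74 = 0.002915 hr
Wq(M/D/1) = ρ/(2(μ−λ)) = 0.001457 hr
Savings = 0.002915 − 0.001457 = 0.001457 hr

Final: 0.001457 hr


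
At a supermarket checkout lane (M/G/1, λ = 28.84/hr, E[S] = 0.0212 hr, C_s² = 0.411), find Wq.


ρ = λ·E[S] = 28.84·0.0212 = 0.6114
E[S²] = E[S]²(1+C_s²) = 0.0212²·(1+0.411) = 0.0006342
Wq = λ·E[S²]/(2(1−ρ)) = 28.84·0.0006342/(2·0.3886) = 0.02353 hr

Final: 0.02353 hr


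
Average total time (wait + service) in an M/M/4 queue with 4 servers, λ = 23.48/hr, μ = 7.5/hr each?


a = 3.1307; ρ = 0.7827; P₀ = 0.030711
Lq = P₀·a^c·ρ/(c!(1−ρ)²) = 2.03682
Wq = Lq/λ = 2.03682/23.48 = 0.08675 hr
W = Wq + 1/μ = 0.08675 + 0.13333 = 0.22008 hr

Final: 0.22008 hr


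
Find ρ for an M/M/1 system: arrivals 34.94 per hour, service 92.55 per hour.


ρ = λ/μ = 34.94/92.55 = 0.3775

Final: 0.3775


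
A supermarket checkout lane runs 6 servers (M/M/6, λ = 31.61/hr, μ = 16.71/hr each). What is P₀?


a = λ/μ = 31.61/16.71 = 1.8917; ρ = a/c = 0.3153
Σ_{k=0}^{5} a^k/k! (terms k=0..5) = 1.00000 + 1.89168 + 1.78923 + 1.12822 + 0.53356 + 0.20186 = 6.54455
Tail: a^6/(6!(1−ρ)) = 45.82350/(720·0.6847) = 0.09295
P₀ = 1/(6.54455 + 0.09295) = 1/6.63750 = 0.150659

Final: 0.150659


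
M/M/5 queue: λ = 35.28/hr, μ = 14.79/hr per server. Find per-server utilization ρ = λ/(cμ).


ρ = λ/(cμ) = 35.28/(5·14.79) = 35.28/73.95 = 0.4771

Final: 0.4771


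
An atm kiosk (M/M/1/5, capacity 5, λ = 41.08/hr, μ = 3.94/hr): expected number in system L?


ρ = 41.08/3.94 = 10.4264
L = ρ[1 − (K+1)ρ^K + Kρ^(K+1)] / [(1−ρ)(1−ρ^(K+1))]
Numerator: 10.4264·(1 − 6·123217.123362 + 5·1284710.514649) = 59266249.802683
Denominator: (-9.4264)·(-1284709.514649) = 12110180.551791
L = 59266249.802683/12110180.551791 = 4.8939

Final: 4.8939


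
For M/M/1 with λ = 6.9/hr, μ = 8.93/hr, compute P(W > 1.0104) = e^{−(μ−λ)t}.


W ~ Exponential(μ−λ) for M/M/1.
μ − λ = 8.93 − 6.9 = 2.0300
P(W > t) = e^{−(μ−λ)t} = e^{−2.0511} = 0.128592

Final: 0.128592


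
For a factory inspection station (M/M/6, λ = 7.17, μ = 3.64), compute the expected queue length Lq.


a = λ/μ = 1.9698; ρ = a/6 = 0.3283
P₀ = 0.139299
Lq = P₀·a^c·ρ / (c!·(1−ρ)²) = 0.139299·58.41261·0.3283/(720·0.45119)
= 0.008223

Final: 0.008223


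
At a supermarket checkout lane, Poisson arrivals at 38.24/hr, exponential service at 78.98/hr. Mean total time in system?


W = 1/(μ−λ) = 1/(78.98 − 38.24) = 1/40.74 = 0.02455 hr

Final: 0.02455 hr


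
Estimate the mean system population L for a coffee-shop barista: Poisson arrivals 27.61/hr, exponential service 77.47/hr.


ρ = λ/μ = 27.61/77.47 = 0.3564
L = ρ/(1−ρ) = 0.3564/(1 − 0.3564) = 0.3564/0.6436 = 0.5538

Final: 0.5538


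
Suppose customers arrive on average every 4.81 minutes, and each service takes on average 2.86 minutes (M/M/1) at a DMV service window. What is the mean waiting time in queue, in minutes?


λ = 60/4.81 = 12.4740 /hr
μ = 60/2.86 = 20.9790 /hr
ρ = λ/μ = 12.4740/20.9790 = 0.5946
Wq = ρ/(μ−λ) = 0.5946/(20.9790−12.4740) = 0.06991 hr
In minutes: 0.06991·60 = 4.195 min

Final: 4.195 min


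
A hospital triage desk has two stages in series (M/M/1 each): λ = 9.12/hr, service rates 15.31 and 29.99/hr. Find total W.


Each node sees arrival rate λ = 9.12/hr (tandem ⇒ throughput preserved).
W₁ = 1/(μ₁−λ) = 1/(15.31−9.12) = 0.16155 hr
W₂ = 1/(μ₂−λ) = 1/(29.99−9.12) = 0.04792 hr
W_total = W₁ + W₂ = 0.16155 + 0.04792 = 0.20947 hr

Final: 0.20947 hr


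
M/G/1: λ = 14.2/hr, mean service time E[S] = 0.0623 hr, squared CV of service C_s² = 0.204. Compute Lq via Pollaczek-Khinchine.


ρ = λ·E[S] = 14.2·0.0623 = 0.8847
Lq = ρ²(1+C_s²)/(2(1−ρ)) = 0.7826·(1+0.204)/(2·0.1153)
= 0.7826·1.2040/0.2307 = 4.08479

Final: 4.08479


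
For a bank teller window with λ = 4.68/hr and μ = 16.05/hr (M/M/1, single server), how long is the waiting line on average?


ρ = 4.68/16.05 = 0.2916
Lq = ρ²/(1−ρ) = 0.08502/0.7084 = 0.1200

Final: 0.1200


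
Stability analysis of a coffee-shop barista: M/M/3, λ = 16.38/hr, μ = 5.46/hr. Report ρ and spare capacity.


Total capacity cμ = 3·5.46 = 16.38/hr
ρ = λ/(cμ) = 16.38/16.38 = 1.0000
Stable ⇔ ρ < 1: NO
Spare capacity = cμ − λ = 16.38 − 16.38 = 0.00/hr

Final: ρ = 1.0000; unstable; margin = 0.00/hr


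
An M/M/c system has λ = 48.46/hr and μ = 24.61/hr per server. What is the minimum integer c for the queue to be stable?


Stability requires cμ > λ ⇔ c > λ/μ.
λ/μ = 48.46/24.61 = 1.9691
Minimum integer c = ⌊1.9691⌋ + 1 = 2
Check: 2·24.61 = 49.22 > 48.46, while 1·24.61 = 24.61 ≤ 48.46

Final: 2 servers


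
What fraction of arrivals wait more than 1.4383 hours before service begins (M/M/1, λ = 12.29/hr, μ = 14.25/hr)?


ρ = 12.29/14.25 = 0.8625
P(Wq > t) = ρ·e^{−(μ−λ)t} = 0.8625·e^{−2.8191}
= 0.8625·0.059662 = 0.051455

Final: 0.051455


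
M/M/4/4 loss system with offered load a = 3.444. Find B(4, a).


B(c,a) = (a^c/c!) / Σ_{k=0}^{c} a^k/k!
a^4/4! = 5.861939
Σ terms (k=0..4): 1.00000 + 3.44400 + 5.93057 + 6.80829 + 5.86194 = 23.044800
B = 5.861939/23.044800 = 0.254371

Final: 0.254371


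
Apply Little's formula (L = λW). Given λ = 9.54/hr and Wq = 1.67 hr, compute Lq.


Lq = λWq = 9.54·1.67 = 15.9318

Final: 15.9318


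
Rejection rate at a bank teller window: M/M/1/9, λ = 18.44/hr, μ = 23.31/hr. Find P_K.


ρ = λ/μ = 18.44/23.31 = 0.7911
P_K = (1−ρ)ρ^K/(1−ρ^(K+1)) = (0.2089·0.121330)/(1 − 0.095981)
= 0.025349/0.904019 = 0.028040

Final: 0.028040


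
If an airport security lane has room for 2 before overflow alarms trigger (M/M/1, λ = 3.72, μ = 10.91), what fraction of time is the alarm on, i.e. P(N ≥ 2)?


ρ = 3.72/10.91 = 0.3410
P(N ≥ n) = ρ^n = 0.3410^2 = 0.116262

Final: 0.116262


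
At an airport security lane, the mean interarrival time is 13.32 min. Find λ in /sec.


λ = 1/(interarrival time) in consistent units.
1 second = 0.0166667 min, so λ = 0.0166667/13.32 = 0.001251 per second

Final: 0.001251 /sec


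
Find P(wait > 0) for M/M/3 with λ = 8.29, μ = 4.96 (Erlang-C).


a = λ/μ = 1.6714; ρ = a/3 = 0.5571
P₀ = 0.171669 (from M/M/c formula)
C(c,a) = [a^c/(c!(1−ρ))]·P₀ = [4.66894/(6·0.4429)]·0.171669
= 1.75705·0.171669 = 0.301631

Final: 0.301631


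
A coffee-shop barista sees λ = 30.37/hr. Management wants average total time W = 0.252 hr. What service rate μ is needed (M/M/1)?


W = 1/(μ−λ) ⇒ μ − λ = 1/W = 1/0.252 = 3.9683
μ = λ + 1/W = 30.37 + 3.9683 = 34.3383 per hr

Final: 34.3383 /hr


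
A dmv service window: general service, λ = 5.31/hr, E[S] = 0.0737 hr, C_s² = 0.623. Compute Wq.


ρ = λ·E[S] = 5.31·0.0737 = 0.3913
E[S²] = E[S]²(1+C_s²) = 0.0737²·(1+0.623) = 0.008816
Wq = λ·E[S²]/(2(1−ρ)) = 5.31·0.008816/(2·0.6087) = 0.03845 hr

Final: 0.03845 hr


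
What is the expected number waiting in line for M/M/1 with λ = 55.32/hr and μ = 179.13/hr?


ρ = 55.32/179.13 = 0.3088
Lq = ρ²/(1−ρ) = 0.09537/0.6912 = 0.1380

Final: 0.1380


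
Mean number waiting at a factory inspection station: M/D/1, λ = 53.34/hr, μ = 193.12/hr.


ρ = 53.34/193.12 = 0.2762
M/D/1: Lq = ρ²/(2(1−ρ)) = 0.07629/(2·0.7238) = 0.05270

Final: 0.05270


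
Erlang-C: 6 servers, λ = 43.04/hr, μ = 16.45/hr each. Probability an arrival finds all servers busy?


a = λ/μ = 2.6164; ρ = a/6 = 0.4361
P₀ = 0.072522 (from M/M/c formula)
C(c,a) = [a^c/(c!(1−ρ))]·P₀ = [320.80281/(720·0.5639)]·0.072522
= 0.79010·0.072522 = 0.057300

Final: 0.057300


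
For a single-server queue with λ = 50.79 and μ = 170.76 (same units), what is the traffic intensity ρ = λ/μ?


ρ = λ/μ = 50.79/170.76 = 0.2974

Final: 0.2974


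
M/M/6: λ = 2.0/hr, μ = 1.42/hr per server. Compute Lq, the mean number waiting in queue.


a = λ/μ = 1.4085; ρ = a/6 = 0.2347
P₀ = 0.244481
Lq = P₀·a^c·ρ / (c!·(1−ρ)²) = 0.244481·7.80638·0.2347/(720·0.58562)
= 0.001063

Final: 0.001063


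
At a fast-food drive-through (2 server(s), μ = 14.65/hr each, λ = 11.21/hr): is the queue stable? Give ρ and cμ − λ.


Total capacity cμ = 2·14.65 = 29.30/hr
ρ = λ/(cμ) = 11.21/29.30 = 0.3826
Stable ⇔ ρ < 1: YES
Spare capacity = cμ − λ = 29.30 − 11.21 = 18.09/hr

Final: ρ = 0.3826; stable; margin = 18.09/hr


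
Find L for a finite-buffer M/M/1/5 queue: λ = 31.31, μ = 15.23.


ρ = 31.31/15.23 = 2.0558
L = ρ[1 − (K+1)ρ^K + Kρ^(K+1)] / [(1−ρ)(1−ρ^(K+1))]
Numerator: 2.0558·(1 − 6·36.721112 + 5·75.491662) = 325.088746
Denominator: (-1.0558)·(-74.491662) = 78.649108
L = 325.088746/78.649108 = 4.1334

Final: 4.1334


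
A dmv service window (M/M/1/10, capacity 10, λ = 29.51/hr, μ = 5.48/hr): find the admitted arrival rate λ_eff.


ρ = 5.3850; P_K = (1−ρ)ρ^10/(1−ρ^11) = 0.814300
λ_eff = λ(1 − P_K) = 29.51·(1 − 0.814300) = 29.51·0.185700 = 5.4800 /hr

Final: 5.4800 /hr


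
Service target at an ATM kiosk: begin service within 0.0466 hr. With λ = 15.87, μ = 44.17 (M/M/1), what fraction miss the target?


ρ = 15.87/44.17 = 0.3593
P(Wq > t) = ρ·e^{−(μ−λ)t} = 0.3593·e^{−1.3188}
= 0.3593·0.267461 = 0.096097

Final: 0.096097


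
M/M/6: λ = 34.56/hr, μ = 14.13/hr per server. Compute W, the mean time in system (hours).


a = 2.4459; ρ = 0.4076; P₀ = 0.086221
Lq = P₀·a^c·ρ/(c!(1−ρ)²) = 0.02978
Wq = Lq/λ = 0.02978/34.56 = 0.0008618 hr
W = Wq + 1/μ = 0.0008618 + 0.07077 = 0.07163 hr

Final: 0.07163 hr


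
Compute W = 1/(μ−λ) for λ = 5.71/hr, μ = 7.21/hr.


W = 1/(μ−λ) = 1/(7.21 − 5.71) = 1/1.50 = 0.6667 hr

Final: 0.6667 hr


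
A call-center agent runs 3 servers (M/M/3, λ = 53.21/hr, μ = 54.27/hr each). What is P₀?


a = λ/μ = 53.21/54.27 = 0.9805; ρ = a/c = 0.3268
Σ_{k=0}^{2} a^k/k! (terms k=0..2) = 1.00000 + 0.98047 + 0.48066 = 2.46113
Tail: a^3/(3!(1−ρ)) = 0.94254/(6·0.6732) = 0.23336
P₀ = 1/(2.46113 + 0.23336) = 1/2.69448 = 0.371129

Final: 0.371129


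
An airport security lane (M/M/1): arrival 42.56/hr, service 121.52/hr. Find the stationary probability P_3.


ρ = 42.56/121.52 = 0.3502
P_n = (1−ρ)·ρ^n = (1 − 0.3502)·0.3502^3 = 0.6498·0.042960 = 0.027914

Final: 0.027914


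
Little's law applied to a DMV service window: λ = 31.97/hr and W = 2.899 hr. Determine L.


L = λW = 31.97·2.899 = 92.6810

Final: 92.6810


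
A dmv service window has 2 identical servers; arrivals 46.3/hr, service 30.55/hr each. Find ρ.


ρ = λ/(cμ) = 46.3/(2·30.55) = 46.3/61.10 = 0.7578

Final: 0.7578


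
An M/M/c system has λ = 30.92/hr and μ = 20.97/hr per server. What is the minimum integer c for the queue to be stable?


Stability requires cμ > λ ⇔ c > λ/μ.
λ/μ = 30.92/20.97 = 1.4745
Minimum integer c = ⌊1.4745⌋ + 1 = 2
Check: 2·20.97 = 41.94 > 30.92, while 1·20.97 = 20.97 ≤ 30.92

Final: 2 servers


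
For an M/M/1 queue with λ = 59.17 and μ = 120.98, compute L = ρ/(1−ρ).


ρ = λ/μ = 59.17/120.98 = 0.4891
L = ρ/(1−ρ) = 0.4891/(1 − 0.4891) = 0.4891/0.5109 = 0.9573

Final: 0.9573


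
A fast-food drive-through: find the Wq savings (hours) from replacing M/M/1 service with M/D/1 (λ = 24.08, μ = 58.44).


ρ = 24.08/58.44 = 0.4120
Wq(M/M/1) = ρ/(μ−λ) = 0.4120/34.36 = 0.01199 hr
Wq(M/D/1) = ρ/(2(μ−λ)) = 0.005996 hr
Savings = 0.01199 − 0.005996 = 0.005996 hr

Final: 0.005996 hr


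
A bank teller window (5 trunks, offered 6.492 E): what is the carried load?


B(5,6.492) = 0.393396 (Erlang-B)
Carried load = a(1 − B) = 6.492·(1 − 0.393396) = 6.492·0.606604 = 3.9381 E

Final: 3.9381 Erlangs


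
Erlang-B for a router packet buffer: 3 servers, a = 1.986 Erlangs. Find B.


B(c,a) = (a^c/c!) / Σ_{k=0}^{c} a^k/k!
a^3/3! = 1.305529
Σ terms (k=0..3): 1.00000 + 1.98600 + 1.97210 + 1.30553 = 6.263627
B = 1.305529/6.263627 = 0.208430

Final: 0.208430


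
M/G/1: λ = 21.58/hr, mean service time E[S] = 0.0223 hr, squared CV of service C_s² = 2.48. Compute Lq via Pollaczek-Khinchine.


ρ = λ·E[S] = 21.58·0.0223 = 0.4812
Lq = ρ²(1+C_s²)/(2(1−ρ)) = 0.2316·(1+2.48)/(2·0.5188)
= 0.2316·3.4800/1.0375 = 0.77677

Final: 0.77677


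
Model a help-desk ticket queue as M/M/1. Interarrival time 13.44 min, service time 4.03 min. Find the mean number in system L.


λ = 60/13.44 = 4.4643 /hr
μ = 60/4.03 = 14.8883 /hr
ρ = λ/μ = 4.4643/14.8883 = 0.2999
L = ρ/(1−ρ) = 0.2999/0.7001 = 0.4283

Final: 0.4283


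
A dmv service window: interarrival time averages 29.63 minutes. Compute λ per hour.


λ = 1/(interarrival time) in consistent units.
1 hour = 60 min, so λ = 60/29.63 = 2.0250 per hour

Final: 2.0250 /hr


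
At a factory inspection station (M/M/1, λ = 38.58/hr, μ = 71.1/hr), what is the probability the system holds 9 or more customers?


ρ = 38.58/71.1 = 0.5426
P(N ≥ n) = ρ^n = 0.5426^9 = 0.004078

Final: 0.004078


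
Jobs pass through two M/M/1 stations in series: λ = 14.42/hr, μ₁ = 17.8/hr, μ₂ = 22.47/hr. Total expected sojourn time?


Each node sees arrival rate λ = 14.42/hr (tandem ⇒ throughput preserved).
W₁ = 1/(μ₁−λ) = 1/(17.8−14.42) = 0.29586 hr
W₂ = 1/(μ₂−λ) = 1/(22.47−14.42) = 0.12422 hr
W_total = W₁ + W₂ = 0.29586 + 0.12422 = 0.42008 hr

Final: 0.42008 hr


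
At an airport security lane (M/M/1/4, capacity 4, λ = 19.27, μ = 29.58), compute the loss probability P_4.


ρ = λ/μ = 19.27/29.58 = 0.6515
P_K = (1−ρ)ρ^K/(1−ρ^(K+1)) = (0.3485·0.180108)/(1 − 0.117332)
= 0.062776/0.882668 = 0.071121

Final: 0.071121


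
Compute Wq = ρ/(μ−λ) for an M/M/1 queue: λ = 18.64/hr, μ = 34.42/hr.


ρ = 18.64/34.42 = 0.5415
Wq = ρ/(μ−λ) = 0.5415/(34.42 − 18.64) = 0.5415/15.78 = 0.03432 hr

Final: 0.03432 hr


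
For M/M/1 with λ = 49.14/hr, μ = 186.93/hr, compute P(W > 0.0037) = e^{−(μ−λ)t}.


W ~ Exponential(μ−λ) for M/M/1.
μ − λ = 186.93 − 49.14 = 137.7900
P(W > t) = e^{−(μ−λ)t} = e^{−0.5098} = 0.600602

Final: 0.600602


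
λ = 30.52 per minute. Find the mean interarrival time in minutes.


Mean interarrival time = 1/λ = 1/30.52 minute = 0.03277 minute
In minutes: 0.03277 × 1 = 0.03277 min

Final: 0.03277 min


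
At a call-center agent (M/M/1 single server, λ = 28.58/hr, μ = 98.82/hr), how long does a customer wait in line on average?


ρ = 28.58/98.82 = 0.2892
Wq = ρ/(μ−λ) = 0.2892/(98.82 − 28.58) = 0.2892/70.24 = 0.004117 hr

Final: 0.004117 hr


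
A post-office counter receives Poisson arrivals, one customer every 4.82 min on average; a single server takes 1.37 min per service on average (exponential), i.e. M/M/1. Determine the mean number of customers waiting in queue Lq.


λ = 60/4.82 = 12.4481 /hr
μ = 60/1.37 = 43.7956 /hr
ρ = λ/μ = 12.4481/43.7956 = 0.2842
Lq = ρ²/(1−ρ) = 0.08079/0.7158 = 0.1129

Final: 0.1129


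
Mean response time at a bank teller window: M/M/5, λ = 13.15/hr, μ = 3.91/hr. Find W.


a = 3.3632; ρ = 0.6726; P₀ = 0.030635
Lq = P₀·a^c·ρ/(c!(1−ρ)²) = 0.68944
Wq = Lq/λ = 0.68944/13.15 = 0.05243 hr
W = Wq + 1/μ = 0.05243 + 0.25575 = 0.30818 hr

Final: 0.30818 hr


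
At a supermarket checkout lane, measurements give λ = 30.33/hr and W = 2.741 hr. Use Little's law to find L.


L = λW = 30.33·2.741 = 83.1345

Final: 83.1345


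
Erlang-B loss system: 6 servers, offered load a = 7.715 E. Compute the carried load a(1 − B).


B(6,7.715) = 0.373913 (Erlang-B)
Carried load = a(1 − B) = 7.715·(1 − 0.373913) = 7.715·0.626087 = 4.8303 E

Final: 4.8303 Erlangs


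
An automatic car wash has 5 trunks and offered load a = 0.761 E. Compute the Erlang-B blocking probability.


B(c,a) = (a^c/c!) / Σ_{k=0}^{c} a^k/k!
a^5/5! = 0.002127
Σ terms (k=0..5): 1.00000 + 0.76100 + 0.28956 + 0.07345 + 0.01397 + 0.002127 = 2.140113
B = 0.002127/2.140113 = 0.0009938

Final: 0.0009938


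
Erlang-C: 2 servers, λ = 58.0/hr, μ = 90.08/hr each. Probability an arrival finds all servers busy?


a = λ/μ = 0.6439; ρ = a/2 = 0.3219
P₀ = 0.512932 (from M/M/c formula)
C(c,a) = [a^c/(c!(1−ρ))]·P₀ = [0.41457/(2·0.6781)]·0.512932
= 0.30570·0.512932 = 0.156805

Final: 0.156805


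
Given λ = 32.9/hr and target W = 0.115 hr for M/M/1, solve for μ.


W = 1/(μ−λ) ⇒ μ − λ = 1/W = 1/0.115 = 8.6957
μ = λ + 1/W = 32.9 + 8.6957 = 41.5957 per hr

Final: 41.5957 /hr


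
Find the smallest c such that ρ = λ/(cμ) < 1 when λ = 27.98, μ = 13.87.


Stability requires cμ > λ ⇔ c > λ/μ.
λ/μ = 27.98/13.87 = 2.0173
Minimum integer c = ⌊2.0173⌋ + 1 = 3
Check: 3·13.87 = 41.61 > 27.98, while 2·13.87 = 27.74 ≤ 27.98

Final: 3 servers


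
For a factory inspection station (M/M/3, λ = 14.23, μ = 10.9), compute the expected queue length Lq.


a = λ/μ = 1.3055; ρ = a/3 = 0.4352
P₀ = 0.262177
Lq = P₀·a^c·ρ / (c!·(1−ρ)²) = 0.262177·2.22503·0.4352/(6·0.31903)
= 0.13262

Final: 0.13262


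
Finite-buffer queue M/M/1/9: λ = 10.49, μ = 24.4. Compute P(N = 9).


ρ = λ/μ = 10.49/24.4 = 0.4299
P_K = (1−ρ)ρ^K/(1−ρ^(K+1)) = (0.5701·0.0005017)/(1 − 0.0002157)
= 0.0002860/0.999784 = 0.0002861

Final: 0.0002861


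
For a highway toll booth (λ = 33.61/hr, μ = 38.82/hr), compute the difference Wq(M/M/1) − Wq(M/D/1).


ρ = 33.61/38.82 = 0.8658
Wq(M/M/1) = ρ/(μ−λ) = 0.8658/5.21 = 0.16618 hr
Wq(M/D/1) = ρ/(2(μ−λ)) = 0.08309 hr
Savings = 0.16618 − 0.08309 = 0.08309 hr

Final: 0.08309 hr


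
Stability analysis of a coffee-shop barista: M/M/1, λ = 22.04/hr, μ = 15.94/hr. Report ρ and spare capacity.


Total capacity cμ = 1·15.94 = 15.94/hr
ρ = λ/(cμ) = 22.04/15.94 = 1.3827
Stable ⇔ ρ < 1: NO
Spare capacity = cμ − λ = 15.94 − 22.04 = -6.10/hr

Final: ρ = 1.3827; unstable; margin = -6.10/hr


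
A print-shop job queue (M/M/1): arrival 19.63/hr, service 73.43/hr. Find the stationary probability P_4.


ρ = 19.63/73.43 = 0.2673
P_n = (1−ρ)·ρ^n = (1 − 0.2673)·0.2673^4 = 0.7327·0.005107 = 0.003742

Final: 0.003742


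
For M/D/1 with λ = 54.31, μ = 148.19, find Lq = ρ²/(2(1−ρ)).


ρ = 54.31/148.19 = 0.3665
M/D/1: Lq = ρ²/(2(1−ρ)) = 0.1343/(2·0.6335) = 0.10601

Final: 0.10601


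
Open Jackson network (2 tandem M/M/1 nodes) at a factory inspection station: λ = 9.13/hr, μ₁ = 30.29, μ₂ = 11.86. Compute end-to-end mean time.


Each node sees arrival rate λ = 9.13/hr (tandem ⇒ throughput preserved).
W₁ = 1/(μ₁−λ) = 1/(30.29−9.13) = 0.04726 hr
W₂ = 1/(μ₂−λ) = 1/(11.86−9.13) = 0.36630 hr
W_total = W₁ + W₂ = 0.04726 + 0.36630 = 0.41356 hr

Final: 0.41356 hr


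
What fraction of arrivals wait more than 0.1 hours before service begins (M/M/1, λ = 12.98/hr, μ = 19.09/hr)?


ρ = 12.98/19.09 = 0.6799
P(Wq > t) = ρ·e^{−(μ−λ)t} = 0.6799·e^{−0.6110}
= 0.6799·0.542808 = 0.369075

Final: 0.369075


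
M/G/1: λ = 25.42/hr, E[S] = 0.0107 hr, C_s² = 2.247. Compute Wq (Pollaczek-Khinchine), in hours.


ρ = λ·E[S] = 25.42·0.0107 = 0.2720
E[S²] = E[S]²(1+C_s²) = 0.0107²·(1+2.247) = 0.0003717
Wq = λ·E[S²]/(2(1−ρ)) = 25.42·0.0003717/(2·0.7280) = 0.006490 hr

Final: 0.006490 hr


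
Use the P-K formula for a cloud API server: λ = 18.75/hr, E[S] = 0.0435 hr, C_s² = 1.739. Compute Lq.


ρ = λ·E[S] = 18.75·0.0435 = 0.8156
Lq = ρ²(1+C_s²)/(2(1−ρ)) = 0.6652·(1+1.739)/(2·0.1844)
= 0.6652·2.7390/0.3688 = 4.94130

Final: 4.94130


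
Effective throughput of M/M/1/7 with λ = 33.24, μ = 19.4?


ρ = 1.7134; P_K = (1−ρ)ρ^7/(1−ρ^8) = 0.422048
λ_eff = λ(1 − P_K) = 33.24·(1 − 0.422048) = 33.24·0.577952 = 19.2111 /hr

Final: 19.2111 /hr


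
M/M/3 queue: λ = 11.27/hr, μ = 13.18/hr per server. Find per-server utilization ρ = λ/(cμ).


ρ = λ/(cμ) = 11.27/(3·13.18) = 11.27/39.54 = 0.2850

Final: 0.2850


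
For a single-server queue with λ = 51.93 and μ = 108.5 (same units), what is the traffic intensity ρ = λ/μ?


ρ = λ/μ = 51.93/108.5 = 0.4786

Final: 0.4786


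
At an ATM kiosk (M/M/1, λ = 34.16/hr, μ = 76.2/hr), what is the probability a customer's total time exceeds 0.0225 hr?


W ~ Exponential(μ−λ) for M/M/1.
μ − λ = 76.2 − 34.16 = 42.0400
P(W > t) = e^{−(μ−λ)t} = e^{−0.9459} = 0.388330

Final: 0.388330


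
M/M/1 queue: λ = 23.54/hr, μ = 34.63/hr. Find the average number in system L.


ρ = λ/μ = 23.54/34.63 = 0.6798
L = ρ/(1−ρ) = 0.6798/(1 − 0.6798) = 0.6798/0.3202 = 2.1226

Final: 2.1226


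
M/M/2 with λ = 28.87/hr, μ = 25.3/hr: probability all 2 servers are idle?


a = λ/μ = 28.87/25.3 = 1.1411; ρ = a/c = 0.5706
Σ_{k=0}^{1} a^k/k! (terms k=0..1) = 1.00000 + 1.14111 = 2.14111
Tail: a^2/(2!(1−ρ)) = 1.30212/(2·0.4294) = 1.51605
P₀ = 1/(2.14111 + 1.51605) = 1/3.65716 = 0.273437

Final: 0.273437


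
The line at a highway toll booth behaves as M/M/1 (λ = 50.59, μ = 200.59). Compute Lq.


ρ = 50.59/200.59 = 0.2522
Lq = ρ²/(1−ρ) = 0.06361/0.7478 = 0.08506

Final: 0.08506


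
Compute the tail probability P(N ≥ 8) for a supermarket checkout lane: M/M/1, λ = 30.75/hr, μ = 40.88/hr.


ρ = 30.75/40.88 = 0.7522
P(N ≥ n) = ρ^n = 0.7522^8 = 0.102488

Final: 0.102488


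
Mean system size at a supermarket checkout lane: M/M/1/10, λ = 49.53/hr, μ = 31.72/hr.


ρ = 49.53/31.72 = 1.5615
L = ρ[1 − (K+1)ρ^K + Kρ^(K+1)] / [(1−ρ)(1−ρ^(K+1))]
Numerator: 1.5615·(1 − 11·86.169087 + 10·134.550911) = 622.480844
Denominator: (-0.5615)·(-133.550911) = 74.985553
L = 622.480844/74.985553 = 8.3013

Final: 8.3013


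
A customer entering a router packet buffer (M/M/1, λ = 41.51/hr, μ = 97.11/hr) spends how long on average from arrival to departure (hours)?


W = 1/(μ−λ) = 1/(97.11 − 41.51) = 1/55.60 = 0.01799 hr

Final: 0.01799 hr


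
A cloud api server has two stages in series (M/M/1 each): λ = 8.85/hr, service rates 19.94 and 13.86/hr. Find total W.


Each node sees arrival rate λ = 8.85/hr (tandem ⇒ throughput preserved).
W₁ = 1/(μ₁−λ) = 1/(19.94−8.85) = 0.09017 hr
W₂ = 1/(μ₂−λ) = 1/(13.86−8.85) = 0.19960 hr
W_total = W₁ + W₂ = 0.09017 + 0.19960 = 0.28977 hr

Final: 0.28977 hr
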